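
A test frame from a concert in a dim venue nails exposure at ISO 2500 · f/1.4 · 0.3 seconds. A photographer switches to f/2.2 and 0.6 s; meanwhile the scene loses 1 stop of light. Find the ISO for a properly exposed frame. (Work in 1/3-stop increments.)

Scene light: 1 stop darker.
Aperture: f/1.4 → f/1.6 → f/1.8 → f/2 → f/2.2 — 1 1/3 stops stopped down (darker).
Shutter speed: 0.3 → 0.4 → 0.5 → 0.6 — 1 stop slower (brighter).
Net so far: 1 1/3 stops darker. ISO: 2500 → 3200 → 4000 → 5000 → 6400.

ISO 6400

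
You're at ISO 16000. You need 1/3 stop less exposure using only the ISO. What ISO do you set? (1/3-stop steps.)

ISO 12800

ISO: 16000 → 12800 — 1/3 stop dropped (darker).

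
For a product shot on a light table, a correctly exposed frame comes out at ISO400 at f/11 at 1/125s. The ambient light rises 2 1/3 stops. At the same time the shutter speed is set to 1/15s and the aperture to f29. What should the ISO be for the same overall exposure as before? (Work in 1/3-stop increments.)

ISO 64

Scene light: 2 1/3 stops brighter.
Shutter speed: 1/125 → 1/100 → 1/80 → 1/60 → 1/50 → 1/40 → 1/30 → 1/25 → 1/20 → 1/15 — 3 stops longer (brighter).
Aperture: f/11 → f/13 → f/14 → f/16 → f/18 → f/20 → f/22 → f/25 → f/29 — 2 2/3 stops narrower (darker).
Net so far: 2 2/3 stops brighter. ISO: 400 → 320 → 250 → 200 → 160 → 125 → 100 → 80 → 64.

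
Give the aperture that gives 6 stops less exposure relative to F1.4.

Aperture: f/1.4 → f/2 → f/2.8 → f/4 → f/5.6 → f/8 → f/11 — 6 stops stopped down (darker).

f/11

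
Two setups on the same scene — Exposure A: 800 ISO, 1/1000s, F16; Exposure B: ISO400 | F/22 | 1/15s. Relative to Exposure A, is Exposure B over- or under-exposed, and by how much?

Aperture: f/16 → f/22 — 1 stop smaller aperture (darker).
Shutter speed: 1/1000 → 1/500 → 1/250 → 1/125 → 1/60 → 1/30 → 1/15 — 6 stops longer (brighter).
ISO: 800 → 400 — 1 stop lower (darker).
Net: −1 +6 −1 = +4 stops.

4 stops brighter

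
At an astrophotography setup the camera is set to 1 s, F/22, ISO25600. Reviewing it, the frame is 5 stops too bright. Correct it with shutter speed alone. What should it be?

Overexposed by 5 stops → need 5 stops darker.
Shutter speed: 1 → 1/2 → 1/4 → 1/8 → 1/15 → 1/30.

1/30s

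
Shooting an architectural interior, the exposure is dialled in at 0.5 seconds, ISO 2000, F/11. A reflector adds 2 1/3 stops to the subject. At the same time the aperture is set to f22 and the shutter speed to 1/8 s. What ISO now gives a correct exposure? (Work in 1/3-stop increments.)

ISO 6400

Scene light: 2 1/3 stops brighter.
Aperture: f/11 → f/13 → f/14 → f/16 → f/18 → f/20 → f/22 — 2 stops narrower (darker).
Shutter speed: 0.5 → 0.4 → 0.3 → 1/4 → 1/5 → 1/6 → 1/8 — 2 stops faster (darker).
Net so far: 1 2/3 stops darker. ISO: 2000 → 2500 → 3200 → 4000 → 5000 → 6400.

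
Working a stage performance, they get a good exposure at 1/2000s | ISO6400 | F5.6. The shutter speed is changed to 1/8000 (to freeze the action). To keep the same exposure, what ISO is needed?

ISO 25600

Shutter speed: 1/2000 → 1/4000 → 1/8000 — 2 stops shorter (darker).
Need 2 stops brighter from the ISO: 6400 → 12800 → 25600.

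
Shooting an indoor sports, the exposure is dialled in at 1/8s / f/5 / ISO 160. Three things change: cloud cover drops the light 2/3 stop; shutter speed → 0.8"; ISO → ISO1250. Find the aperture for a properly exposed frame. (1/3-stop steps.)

f/29

Scene light: 2/3 stop darker.
Shutter speed: 1/8 → 1/6 → 1/5 → 1/4 → 0.3 → 0.4 → 0.5 → 0.6 → 0.8 — 2 2/3 stops longer (brighter).
ISO: 160 → 200 → 250 → 320 → 400 → 500 → 640 → 800 → 1000 → 1250 — 3 stops raised (brighter).
Net so far: 5 stops brighter. Aperture: f/5 → f/5.6 → f/6.3 → f/7.1 → f/8 → f/9 → f/10 → f/11 → f/13 → f/14 → f/16 → f/18 → f/20 → f/22 → f/25 → f/29.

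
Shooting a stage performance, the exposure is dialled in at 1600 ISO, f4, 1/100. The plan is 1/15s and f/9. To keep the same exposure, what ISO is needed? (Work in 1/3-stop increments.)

ISO 1250

Shutter speed: 1/100 → 1/80 → 1/60 → 1/50 → 1/40 → 1/30 → 1/25 → 1/20 → 1/15 — 2 2/3 stops longer (brighter).
Aperture: f/4 → f/4.5 → f/5 → f/5.6 → f/6.3 → f/7.1 → f/8 → f/9 — 2 1/3 stops smaller aperture (darker).
Net change so far: 1/3 stop brighter. Offset with the ISO: 1600 → 1250.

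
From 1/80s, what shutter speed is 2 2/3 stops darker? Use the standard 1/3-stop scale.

Shutter speed: 1/80 → 1/100 → 1/125 → 1/160 → 1/200 → 1/250 → 1/320 → 1/400 → 1/500 — 2 2/3 stops shorter (darker).

1/500s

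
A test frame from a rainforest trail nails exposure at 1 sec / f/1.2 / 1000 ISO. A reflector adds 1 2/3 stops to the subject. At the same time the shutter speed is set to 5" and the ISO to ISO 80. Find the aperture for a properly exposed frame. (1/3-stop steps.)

f/1.4

Scene light: 1 2/3 stops brighter.
Shutter speed: 1 → 1.3 → 1.6 → 2 → 2.5 → 3.2 → 4 → 5 — 2 1/3 stops longer (brighter).
ISO: 1000 → 800 → 640 → 500 → 400 → 320 → 250 → 200 → 160 → 125 → 100 → 80 — 3 2/3 stops dropped (darker).
Net so far: 1/3 stop brighter. Aperture: f/1.2 → f/1.4.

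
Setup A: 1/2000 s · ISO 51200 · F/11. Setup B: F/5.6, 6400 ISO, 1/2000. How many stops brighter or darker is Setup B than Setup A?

1 stop darker

Aperture: f/11 → f/8 → f/5.6 — 2 stops larger aperture (brighter).
Shutter speed: unchanged.
ISO: 51200 → 25600 → 12800 → 6400 — 3 stops lower (darker).
Net: +2 −3 = −1 stop.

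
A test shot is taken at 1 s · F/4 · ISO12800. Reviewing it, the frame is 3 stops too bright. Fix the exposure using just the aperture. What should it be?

f/11

Overexposed by 3 stops → need 3 stops darker.
Aperture: f/4 → f/5.6 → f/8 → f/11.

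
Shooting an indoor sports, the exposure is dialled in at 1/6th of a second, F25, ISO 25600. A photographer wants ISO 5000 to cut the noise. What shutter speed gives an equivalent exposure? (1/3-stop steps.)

ISO: 25600 → 20000 → 16000 → 12800 → 10000 → 8000 → 6400 → 5000 — 2 1/3 stops lower (darker).
Need 2 1/3 stops brighter from the shutter speed: 1/6 → 1/5 → 1/4 → 0.3 → 0.4 → 0.5 → 0.6 → 0.8.

0.8 s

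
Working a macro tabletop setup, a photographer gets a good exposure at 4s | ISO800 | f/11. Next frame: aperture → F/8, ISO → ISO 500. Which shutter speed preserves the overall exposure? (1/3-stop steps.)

Aperture: f/11 → f/10 → f/9 → f/8 — 1 stop larger aperture (brighter).
ISO: 800 → 640 → 500 — 2/3 stop lower (darker).
Net change so far: 1/3 stop brighter. Offset with the shutter speed: 4 → 3.2.

3.2 s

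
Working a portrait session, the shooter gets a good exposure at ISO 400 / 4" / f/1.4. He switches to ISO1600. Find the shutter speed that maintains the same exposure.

1 s

ISO: 400 → 800 → 1600 — 2 stops raised (brighter).
Need 2 stops darker from the shutter speed: 4 → 2 → 1.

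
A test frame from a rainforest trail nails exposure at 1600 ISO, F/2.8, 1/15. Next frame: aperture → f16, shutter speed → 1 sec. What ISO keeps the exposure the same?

Aperture: f/2.8 → f/4 → f/5.6 → f/8 → f/11 → f/16 — 5 stops stopped down (darker).
Shutter speed: 1/15 → 1/8 → 1/4 → 1/2 → 1 — 4 stops longer (brighter).
Net change so far: 1 stop darker. Offset with the ISO: 1600 → 3200.

ISO 3200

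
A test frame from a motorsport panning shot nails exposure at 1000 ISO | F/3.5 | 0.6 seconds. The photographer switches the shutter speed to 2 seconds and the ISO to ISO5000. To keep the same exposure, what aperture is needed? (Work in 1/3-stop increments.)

Shutter speed: 0.6 → 0.8 → 1 → 1.3 → 1.6 → 2 — 1 2/3 stops longer (brighter).
ISO: 1000 → 1250 → 1600 → 2000 → 2500 → 3200 → 4000 → 5000 — 2 1/3 stops raised (brighter).
Net change so far: 4 stops brighter. Offset with the aperture: f/3.5 → f/4 → f/4.5 → f/5 → f/5.6 → f/6.3 → f/7.1 → f/8 → f/9 → f/10 → f/11 → f/13 → f/14.

f/14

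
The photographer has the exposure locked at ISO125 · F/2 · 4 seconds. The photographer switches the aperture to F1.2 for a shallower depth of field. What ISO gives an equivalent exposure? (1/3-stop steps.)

Aperture: f/2 → f/1.8 → f/1.6 → f/1.4 → f/1.2 — 1 1/3 stops larger aperture (brighter).
Need 1 1/3 stops darker from the ISO: 125 → 100 → 80 → 64 → 50.

ISO 50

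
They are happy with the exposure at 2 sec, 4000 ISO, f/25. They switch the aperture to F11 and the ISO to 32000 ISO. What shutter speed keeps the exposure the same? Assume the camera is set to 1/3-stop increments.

Aperture: f/25 → f/22 → f/20 → f/18 → f/16 → f/14 → f/13 → f/11 — 2 1/3 stops opened up (brighter).
ISO: 4000 → 5000 → 6400 → 8000 → 10000 → 12800 → 16000 → 20000 → 25600 → 32000 — 3 stops higher (brighter).
Net change so far: 5 1/3 stops brighter. Offset with the shutter speed: 2 → 1.6 → 1.3 → 1 → 0.8 → 0.6 → 0.5 → 0.4 → 0.3 → 1/4 → 1/5 → 1/6 → 1/8 → 1/10 → 1/13 → 1/15 → 1/20.

1/20s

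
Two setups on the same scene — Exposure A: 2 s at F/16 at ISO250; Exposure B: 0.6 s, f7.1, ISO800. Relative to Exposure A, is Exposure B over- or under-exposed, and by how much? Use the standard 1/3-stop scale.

2 1/3 stops brighter

Aperture: f/16 → f/14 → f/13 → f/11 → f/10 → f/9 → f/8 → f/7.1 — 2 1/3 stops wider (brighter).
Shutter speed: 2 → 1.6 → 1.3 → 1 → 0.8 → 0.6 — 1 2/3 stops faster (darker).
ISO: 250 → 320 → 400 → 500 → 640 → 800 — 1 2/3 stops raised (brighter).
Net: +2 1/3 −1 2/3 +1 2/3 = +2 1/3 stops.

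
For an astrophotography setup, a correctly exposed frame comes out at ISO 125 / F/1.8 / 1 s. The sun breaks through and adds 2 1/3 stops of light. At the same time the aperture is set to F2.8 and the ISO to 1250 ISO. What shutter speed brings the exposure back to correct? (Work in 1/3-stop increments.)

Scene light: 2 1/3 stops brighter.
Aperture: f/1.8 → f/2 → f/2.2 → f/2.5 → f/2.8 — 1 1/3 stops narrower (darker).
ISO: 125 → 160 → 200 → 250 → 320 → 400 → 500 → 640 → 800 → 1000 → 1250 — 3 1/3 stops higher (brighter).
Net so far: 4 1/3 stops brighter. Shutter speed: 1 → 0.8 → 0.6 → 0.5 → 0.4 → 0.3 → 1/4 → 1/5 → 1/6 → 1/8 → 1/10 → 1/13 → 1/15 → 1/20.

1/20s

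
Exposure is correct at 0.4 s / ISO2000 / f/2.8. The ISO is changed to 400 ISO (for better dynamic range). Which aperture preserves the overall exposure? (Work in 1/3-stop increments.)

ISO: 2000 → 1600 → 1250 → 1000 → 800 → 640 → 500 → 400 — 2 1/3 stops lower (darker).
Need 2 1/3 stops brighter from the aperture: f/2.8 → f/2.5 → f/2.2 → f/2 → f/1.8 → f/1.6 → f/1.4 → f/1.2.

f/1.2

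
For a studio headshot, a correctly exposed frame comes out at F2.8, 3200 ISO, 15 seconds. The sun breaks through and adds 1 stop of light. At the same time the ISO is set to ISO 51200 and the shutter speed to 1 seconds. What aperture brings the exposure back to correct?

Scene light: 1 stop brighter.
ISO: 3200 → 6400 → 12800 → 25600 → 51200 — 4 stops higher (brighter).
Shutter speed: 15 → 8 → 4 → 2 → 1 — 4 stops faster (darker).
Net so far: 1 stop brighter. Aperture: f/2.8 → f/4.

f/4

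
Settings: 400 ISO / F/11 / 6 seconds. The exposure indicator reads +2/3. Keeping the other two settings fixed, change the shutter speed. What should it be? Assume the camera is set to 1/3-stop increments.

4 s

Overexposed by 2/3 stop → need 2/3 stop darker.
Shutter speed: 6 → 5 → 4.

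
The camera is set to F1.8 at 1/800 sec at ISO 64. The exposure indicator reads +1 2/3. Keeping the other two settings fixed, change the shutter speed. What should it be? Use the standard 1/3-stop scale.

1/2500s

Overexposed by 1 2/3 stops → need 1 2/3 stops darker.
Shutter speed: 1/800 → 1/1000 → 1/1250 → 1/1600 → 1/2000 → 1/2500.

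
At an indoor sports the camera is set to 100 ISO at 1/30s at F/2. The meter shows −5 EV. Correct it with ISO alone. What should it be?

ISO 3200

Underexposed by 5 stops → need 5 stops brighter.
ISO: 100 → 200 → 400 → 800 → 1600 → 3200.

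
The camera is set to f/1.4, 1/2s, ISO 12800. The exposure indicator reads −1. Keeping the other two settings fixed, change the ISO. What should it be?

Underexposed by 1 stop → need 1 stop brighter.
ISO: 12800 → 25600.

ISO 25600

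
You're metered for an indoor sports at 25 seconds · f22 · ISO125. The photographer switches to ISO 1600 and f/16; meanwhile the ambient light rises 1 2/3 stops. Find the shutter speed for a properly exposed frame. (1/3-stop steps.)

Scene light: 1 2/3 stops brighter.
ISO: 125 → 160 → 200 → 250 → 320 → 400 → 500 → 640 → 800 → 1000 → 1250 → 1600 — 3 2/3 stops higher (brighter).
Aperture: f/22 → f/20 → f/18 → f/16 — 1 stop larger aperture (brighter).
Net so far: 6 1/3 stops brighter. Shutter speed: 25 → 20 → 15 → 13 → 10 → 8 → 6 → 5 → 4 → 3.2 → 2.5 → 2 → 1.6 → 1.3 → 1 → 0.8 → 0.6 → 0.5 → 0.4 → 0.3.

0.3 s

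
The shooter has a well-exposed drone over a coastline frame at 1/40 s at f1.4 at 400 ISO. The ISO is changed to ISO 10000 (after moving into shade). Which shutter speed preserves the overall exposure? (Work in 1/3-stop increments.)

1/1000s

ISO: 400 → 500 → 640 → 800 → 1000 → 1250 → 1600 → 2000 → 2500 → 3200 → 4000 → 5000 → 6400 → 8000 → 10000 — 4 2/3 stops raised (brighter).
Need 4 2/3 stops darker from the shutter speed: 1/40 → 1/50 → 1/60 → 1/80 → 1/100 → 1/125 → 1/160 → 1/200 → 1/250 → 1/320 → 1/400 → 1/500 → 1/640 → 1/800 → 1/1000.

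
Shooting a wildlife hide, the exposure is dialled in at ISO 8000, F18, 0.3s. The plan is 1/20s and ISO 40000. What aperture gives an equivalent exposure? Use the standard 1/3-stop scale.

f/16

Shutter speed: 0.3 → 1/4 → 1/5 → 1/6 → 1/8 → 1/10 → 1/13 → 1/15 → 1/20 — 2 2/3 stops faster (darker).
ISO: 8000 → 10000 → 12800 → 16000 → 20000 → 25600 → 32000 → 40000 — 2 1/3 stops higher (brighter).
Net change so far: 1/3 stop darker. Offset with the aperture: f/18 → f/16.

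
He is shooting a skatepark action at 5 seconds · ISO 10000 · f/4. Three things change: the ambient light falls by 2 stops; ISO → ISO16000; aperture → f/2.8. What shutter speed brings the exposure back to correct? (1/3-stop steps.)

6 s

Scene light: 2 stops darker.
ISO: 10000 → 12800 → 16000 — 2/3 stop raised (brighter).
Aperture: f/4 → f/3.5 → f/3.2 → f/2.8 — 1 stop larger aperture (brighter).
Net so far: 1/3 stop darker. Shutter speed: 5 → 6.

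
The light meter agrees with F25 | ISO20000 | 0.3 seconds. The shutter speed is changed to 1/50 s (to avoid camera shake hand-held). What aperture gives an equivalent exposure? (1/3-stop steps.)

Shutter speed: 0.3 → 1/4 → 1/5 → 1/6 → 1/8 → 1/10 → 1/13 → 1/15 → 1/20 → 1/25 → 1/30 → 1/40 → 1/50 — 4 stops shorter (darker).
Need 4 stops brighter from the aperture: f/25 → f/22 → f/20 → f/18 → f/16 → f/14 → f/13 → f/11 → f/10 → f/9 → f/8 → f/7.1 → f/6.3.

f/6.3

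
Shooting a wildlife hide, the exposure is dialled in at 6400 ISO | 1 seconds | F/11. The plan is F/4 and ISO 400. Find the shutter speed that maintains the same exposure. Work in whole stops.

Aperture: f/11 → f/8 → f/5.6 → f/4 — 3 stops wider (brighter).
ISO: 6400 → 3200 → 1600 → 800 → 400 — 4 stops lower (darker).
Net change so far: 1 stop darker. Offset with the shutter speed: 1 → 2.

2 s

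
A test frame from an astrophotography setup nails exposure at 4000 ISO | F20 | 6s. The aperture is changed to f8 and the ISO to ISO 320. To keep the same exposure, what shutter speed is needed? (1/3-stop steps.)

13 s

Aperture: f/20 → f/18 → f/16 → f/14 → f/13 → f/11 → f/10 → f/9 → f/8 — 2 2/3 stops wider (brighter).
ISO: 4000 → 3200 → 2500 → 2000 → 1600 → 1250 → 1000 → 800 → 640 → 500 → 400 → 320 — 3 2/3 stops lower (darker).
Net change so far: 1 stop darker. Offset with the shutter speed: 6 → 8 → 10 → 13.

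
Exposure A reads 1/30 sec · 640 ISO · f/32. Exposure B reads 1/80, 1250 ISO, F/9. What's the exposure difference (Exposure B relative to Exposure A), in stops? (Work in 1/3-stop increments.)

Aperture: f/32 → f/29 → f/25 → f/22 → f/20 → f/18 → f/16 → f/14 → f/13 → f/11 → f/10 → f/9 — 3 2/3 stops larger aperture (brighter).
Shutter speed: 1/30 → 1/40 → 1/50 → 1/60 → 1/80 — 1 1/3 stops shorter (darker).
ISO: 640 → 800 → 1000 → 1250 — 1 stop raised (brighter).
Net: +3 2/3 −1 1/3 +1 = +3 1/3 stops.

3 1/3 stops brighter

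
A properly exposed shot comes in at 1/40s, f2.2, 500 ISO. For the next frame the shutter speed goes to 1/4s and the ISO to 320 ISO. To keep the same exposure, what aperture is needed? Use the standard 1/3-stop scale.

Shutter speed: 1/40 → 1/30 → 1/25 → 1/20 → 1/15 → 1/13 → 1/10 → 1/8 → 1/6 → 1/5 → 1/4 — 3 1/3 stops longer (brighter).
ISO: 500 → 400 → 320 — 2/3 stop lower (darker).
Net change so far: 2 2/3 stops brighter. Offset with the aperture: f/2.2 → f/2.5 → f/2.8 → f/3.2 → f/3.5 → f/4 → f/4.5 → f/5 → f/5.6.

f/5.6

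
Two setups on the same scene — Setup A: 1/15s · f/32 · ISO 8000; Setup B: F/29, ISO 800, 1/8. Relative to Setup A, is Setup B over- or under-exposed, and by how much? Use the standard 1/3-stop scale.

Aperture: f/32 → f/29 — 1/3 stop wider (brighter).
Shutter speed: 1/15 → 1/13 → 1/10 → 1/8 — 1 stop slower (brighter).
ISO: 8000 → 6400 → 5000 → 4000 → 3200 → 2500 → 2000 → 1600 → 1250 → 1000 → 800 — 3 1/3 stops dropped (darker).
Net: +1/3 +1 −3 1/3 = −2 stops.

2 stops darker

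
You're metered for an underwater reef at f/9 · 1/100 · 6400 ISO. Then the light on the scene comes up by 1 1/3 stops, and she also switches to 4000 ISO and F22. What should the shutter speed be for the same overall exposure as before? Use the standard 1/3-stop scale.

Scene light: 1 1/3 stops brighter.
ISO: 6400 → 5000 → 4000 — 2/3 stop lower (darker).
Aperture: f/9 → f/10 → f/11 → f/13 → f/14 → f/16 → f/18 → f/20 → f/22 — 2 2/3 stops stopped down (darker).
Net so far: 2 stops darker. Shutter speed: 1/100 → 1/80 → 1/60 → 1/50 → 1/40 → 1/30 → 1/25.

1/25s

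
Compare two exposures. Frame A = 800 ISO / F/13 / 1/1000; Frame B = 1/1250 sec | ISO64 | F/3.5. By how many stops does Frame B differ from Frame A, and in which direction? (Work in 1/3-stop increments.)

Aperture: f/13 → f/11 → f/10 → f/9 → f/8 → f/7.1 → f/6.3 → f/5.6 → f/5 → f/4.5 → f/4 → f/3.5 — 3 2/3 stops wider (brighter).
Shutter speed: 1/1000 → 1/1250 — 1/3 stop shorter (darker).
ISO: 800 → 640 → 500 → 400 → 320 → 250 → 200 → 160 → 125 → 100 → 80 → 64 — 3 2/3 stops lower (darker).
Net: +3 2/3 −1/3 −3 2/3 = −1/3 stops.

1/3 stop darker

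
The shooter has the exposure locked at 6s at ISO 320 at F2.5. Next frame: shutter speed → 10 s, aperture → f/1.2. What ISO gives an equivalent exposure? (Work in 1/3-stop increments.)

Shutter speed: 6 → 8 → 10 — 2/3 stop longer (brighter).
Aperture: f/2.5 → f/2.2 → f/2 → f/1.8 → f/1.6 → f/1.4 → f/1.2 — 2 stops wider (brighter).
Net change so far: 2 2/3 stops brighter. Offset with the ISO: 320 → 250 → 200 → 160 → 125 → 100 → 80 → 64 → 50.

ISO 50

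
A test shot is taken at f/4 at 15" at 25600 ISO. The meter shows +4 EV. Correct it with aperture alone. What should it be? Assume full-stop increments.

Overexposed by 4 stops → need 4 stops darker.
Aperture: f/4 → f/5.6 → f/8 → f/11 → f/16.

f/16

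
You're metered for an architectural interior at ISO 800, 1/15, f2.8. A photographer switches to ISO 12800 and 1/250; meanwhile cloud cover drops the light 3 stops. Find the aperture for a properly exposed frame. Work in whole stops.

f/1.0

Scene light: 3 stops darker.
ISO: 800 → 1600 → 3200 → 6400 → 12800 — 4 stops higher (brighter).
Shutter speed: 1/15 → 1/30 → 1/60 → 1/125 → 1/250 — 4 stops shorter (darker).
Net so far: 3 stops darker. Aperture: f/2.8 → f/2 → f/1.4 → f/1.0.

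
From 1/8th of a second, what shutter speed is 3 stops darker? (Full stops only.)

Shutter speed: 1/8 → 1/15 → 1/30 → 1/60 — 3 stops shorter (darker).

1/60s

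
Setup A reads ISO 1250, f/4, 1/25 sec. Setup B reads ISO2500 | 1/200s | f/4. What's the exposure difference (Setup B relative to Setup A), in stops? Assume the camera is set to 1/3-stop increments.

2 stops darker

Aperture: unchanged.
Shutter speed: 1/25 → 1/30 → 1/40 → 1/50 → 1/60 → 1/80 → 1/100 → 1/125 → 1/160 → 1/200 — 3 stops faster (darker).
ISO: 1250 → 1600 → 2000 → 2500 — 1 stop raised (brighter).
Net: −3 +1 = −2 stops.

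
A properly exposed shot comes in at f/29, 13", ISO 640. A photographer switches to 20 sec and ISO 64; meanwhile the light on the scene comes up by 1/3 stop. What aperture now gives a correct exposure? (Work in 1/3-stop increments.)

f/13

Scene light: 1/3 stop brighter.
Shutter speed: 13 → 15 → 20 — 2/3 stop slower (brighter).
ISO: 640 → 500 → 400 → 320 → 250 → 200 → 160 → 125 → 100 → 80 → 64 — 3 1/3 stops lower (darker).
Net so far: 2 1/3 stops darker. Aperture: f/29 → f/25 → f/22 → f/20 → f/18 → f/16 → f/14 → f/13.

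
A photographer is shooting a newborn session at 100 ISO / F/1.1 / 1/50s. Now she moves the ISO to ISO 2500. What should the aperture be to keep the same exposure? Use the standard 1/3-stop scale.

ISO: 100 → 125 → 160 → 200 → 250 → 320 → 400 → 500 → 640 → 800 → 1000 → 1250 → 1600 → 2000 → 2500 — 4 2/3 stops higher (brighter).
Need 4 2/3 stops darker from the aperture: f/1.1 → f/1.2 → f/1.4 → f/1.6 → f/1.8 → f/2 → f/2.2 → f/2.5 → f/2.8 → f/3.2 → f/3.5 → f/4 → f/4.5 → f/5 → f/5.6.

f/5.6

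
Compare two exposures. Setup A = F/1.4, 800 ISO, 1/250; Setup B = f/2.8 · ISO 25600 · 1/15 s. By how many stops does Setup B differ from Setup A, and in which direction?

7 stops brighter

Aperture: f/1.4 → f/2 → f/2.8 — 2 stops smaller aperture (darker).
Shutter speed: 1/250 → 1/125 → 1/60 → 1/30 → 1/15 — 4 stops slower (brighter).
ISO: 800 → 1600 → 3200 → 6400 → 12800 → 25600 — 5 stops raised (brighter).
Net: −2 +4 +5 = +7 stops.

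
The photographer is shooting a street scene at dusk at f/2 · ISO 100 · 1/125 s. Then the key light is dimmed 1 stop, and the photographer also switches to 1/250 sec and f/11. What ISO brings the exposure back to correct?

ISO 12800

Scene light: 1 stop darker.
Shutter speed: 1/125 → 1/250 — 1 stop shorter (darker).
Aperture: f/2 → f/2.8 → f/4 → f/5.6 → f/8 → f/11 — 5 stops narrower (darker).
Net so far: 7 stops darker. ISO: 100 → 200 → 400 → 800 → 1600 → 3200 → 6400 → 12800.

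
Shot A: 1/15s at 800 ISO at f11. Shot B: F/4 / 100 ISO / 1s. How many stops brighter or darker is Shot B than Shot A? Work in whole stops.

4 stops brighter

Aperture: f/11 → f/8 → f/5.6 → f/4 — 3 stops opened up (brighter).
Shutter speed: 1/15 → 1/8 → 1/4 → 1/2 → 1 — 4 stops longer (brighter).
ISO: 800 → 400 → 200 → 100 — 3 stops dropped (darker).
Net: +3 +4 −3 = +4 stops.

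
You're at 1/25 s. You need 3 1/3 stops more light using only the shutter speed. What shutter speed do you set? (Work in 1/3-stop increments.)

Shutter speed: 1/25 → 1/20 → 1/15 → 1/13 → 1/10 → 1/8 → 1/6 → 1/5 → 1/4 → 0.3 → 0.4 — 3 1/3 stops slower (brighter).

0.4 s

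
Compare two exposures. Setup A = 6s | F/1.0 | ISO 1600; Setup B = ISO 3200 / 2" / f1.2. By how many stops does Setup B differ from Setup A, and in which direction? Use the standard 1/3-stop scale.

1 1/3 stops darker

Aperture: f/1.0 → f/1.1 → f/1.2 — 2/3 stop smaller aperture (darker).
Shutter speed: 6 → 5 → 4 → 3.2 → 2.5 → 2 — 1 2/3 stops shorter (darker).
ISO: 1600 → 2000 → 2500 → 3200 — 1 stop higher (brighter).
Net: −2/3 −1 2/3 +1 = −1 1/3 stops.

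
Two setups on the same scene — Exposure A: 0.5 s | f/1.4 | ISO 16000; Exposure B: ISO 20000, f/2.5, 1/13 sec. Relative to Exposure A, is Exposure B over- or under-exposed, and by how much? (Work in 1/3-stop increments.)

4 stops darker

Aperture: f/1.4 → f/1.6 → f/1.8 → f/2 → f/2.2 → f/2.5 — 1 2/3 stops narrower (darker).
Shutter speed: 0.5 → 0.4 → 0.3 → 1/4 → 1/5 → 1/6 → 1/8 → 1/10 → 1/13 — 2 2/3 stops shorter (darker).
ISO: 16000 → 20000 — 1/3 stop raised (brighter).
Net: −1 2/3 −2 2/3 +1/3 = −4 stops.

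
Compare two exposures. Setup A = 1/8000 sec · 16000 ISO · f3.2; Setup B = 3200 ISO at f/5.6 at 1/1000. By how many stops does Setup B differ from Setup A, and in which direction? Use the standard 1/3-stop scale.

1 stop darker

Aperture: f/3.2 → f/3.5 → f/4 → f/4.5 → f/5 → f/5.6 — 1 2/3 stops narrower (darker).
Shutter speed: 1/8000 → 1/6400 → 1/5000 → 1/4000 → 1/3200 → 1/2500 → 1/2000 → 1/1600 → 1/1250 → 1/1000 — 3 stops longer (brighter).
ISO: 16000 → 12800 → 10000 → 8000 → 6400 → 5000 → 4000 → 3200 — 2 1/3 stops lower (darker).
Net: −1 2/3 +3 −2 1/3 = −1 stop.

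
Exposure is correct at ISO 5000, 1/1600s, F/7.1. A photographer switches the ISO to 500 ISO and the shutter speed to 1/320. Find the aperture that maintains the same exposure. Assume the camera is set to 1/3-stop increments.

ISO: 5000 → 4000 → 3200 → 2500 → 2000 → 1600 → 1250 → 1000 → 800 → 640 → 500 — 3 1/3 stops dropped (darker).
Shutter speed: 1/1600 → 1/1250 → 1/1000 → 1/800 → 1/640 → 1/500 → 1/400 → 1/320 — 2 1/3 stops longer (brighter).
Net change so far: 1 stop darker. Offset with the aperture: f/7.1 → f/6.3 → f/5.6 → f/5.

f/5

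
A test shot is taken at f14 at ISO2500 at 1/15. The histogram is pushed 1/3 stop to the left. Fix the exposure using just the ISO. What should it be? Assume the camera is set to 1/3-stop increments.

ISO 3200

Underexposed by 1/3 stop → need 1/3 stop brighter.
ISO: 2500 → 3200.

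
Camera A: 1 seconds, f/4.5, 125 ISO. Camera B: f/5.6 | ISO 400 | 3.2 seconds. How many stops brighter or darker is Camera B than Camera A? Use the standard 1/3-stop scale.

Aperture: f/4.5 → f/5 → f/5.6 — 2/3 stop narrower (darker).
Shutter speed: 1 → 1.3 → 1.6 → 2 → 2.5 → 3.2 — 1 2/3 stops slower (brighter).
ISO: 125 → 160 → 200 → 250 → 320 → 400 — 1 2/3 stops higher (brighter).
Net: −2/3 +1 2/3 +1 2/3 = +2 2/3 stops.

2 2/3 stops brighter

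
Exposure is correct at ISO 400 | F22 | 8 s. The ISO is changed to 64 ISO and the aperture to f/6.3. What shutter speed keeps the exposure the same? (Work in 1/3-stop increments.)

4 s

ISO: 400 → 320 → 250 → 200 → 160 → 125 → 100 → 80 → 64 — 2 2/3 stops lower (darker).
Aperture: f/22 → f/20 → f/18 → f/16 → f/14 → f/13 → f/11 → f/10 → f/9 → f/8 → f/7.1 → f/6.3 — 3 2/3 stops wider (brighter).
Net change so far: 1 stop brighter. Offset with the shutter speed: 8 → 6 → 5 → 4.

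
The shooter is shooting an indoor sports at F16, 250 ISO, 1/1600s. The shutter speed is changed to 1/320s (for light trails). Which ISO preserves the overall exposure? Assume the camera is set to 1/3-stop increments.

Shutter speed: 1/1600 → 1/1250 → 1/1000 → 1/800 → 1/640 → 1/500 → 1/400 → 1/320 — 2 1/3 stops longer (brighter).
Need 2 1/3 stops darker from the ISO: 250 → 200 → 160 → 125 → 100 → 80 → 64 → 50.

ISO 50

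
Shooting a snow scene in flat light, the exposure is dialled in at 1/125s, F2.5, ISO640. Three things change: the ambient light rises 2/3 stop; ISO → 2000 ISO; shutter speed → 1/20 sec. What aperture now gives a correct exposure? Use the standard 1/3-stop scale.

Scene light: 2/3 stop brighter.
ISO: 640 → 800 → 1000 → 1250 → 1600 → 2000 — 1 2/3 stops raised (brighter).
Shutter speed: 1/125 → 1/100 → 1/80 → 1/60 → 1/50 → 1/40 → 1/30 → 1/25 → 1/20 — 2 2/3 stops longer (brighter).
Net so far: 5 stops brighter. Aperture: f/2.5 → f/2.8 → f/3.2 → f/3.5 → f/4 → f/4.5 → f/5 → f/5.6 → f/6.3 → f/7.1 → f/8 → f/9 → f/10 → f/11 → f/13 → f/14.

f/14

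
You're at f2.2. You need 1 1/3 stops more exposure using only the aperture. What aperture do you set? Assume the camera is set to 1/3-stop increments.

f/1.4

Aperture: f/2.2 → f/2 → f/1.8 → f/1.6 → f/1.4 — 1 1/3 stops opened up (brighter).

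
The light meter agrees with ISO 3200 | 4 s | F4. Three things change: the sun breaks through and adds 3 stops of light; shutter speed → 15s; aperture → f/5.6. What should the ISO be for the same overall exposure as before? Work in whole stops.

Scene light: 3 stops brighter.
Shutter speed: 4 → 8 → 15 — 2 stops longer (brighter).
Aperture: f/4 → f/5.6 — 1 stop stopped down (darker).
Net so far: 4 stops brighter. ISO: 3200 → 1600 → 800 → 400 → 200.

ISO 200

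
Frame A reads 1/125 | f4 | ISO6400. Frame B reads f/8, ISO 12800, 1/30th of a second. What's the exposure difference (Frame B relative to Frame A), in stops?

Aperture: f/4 → f/5.6 → f/8 — 2 stops stopped down (darker).
Shutter speed: 1/125 → 1/60 → 1/30 — 2 stops slower (brighter).
ISO: 6400 → 12800 — 1 stop higher (brighter).
Net: −2 +2 +1 = +1 stop.

1 stop brighter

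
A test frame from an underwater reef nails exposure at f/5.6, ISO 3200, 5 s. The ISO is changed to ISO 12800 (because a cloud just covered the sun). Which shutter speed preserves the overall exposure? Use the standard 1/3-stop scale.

ISO: 3200 → 4000 → 5000 → 6400 → 8000 → 10000 → 12800 — 2 stops higher (brighter).
Need 2 stops darker from the shutter speed: 5 → 4 → 3.2 → 2.5 → 2 → 1.6 → 1.3.

1.3 s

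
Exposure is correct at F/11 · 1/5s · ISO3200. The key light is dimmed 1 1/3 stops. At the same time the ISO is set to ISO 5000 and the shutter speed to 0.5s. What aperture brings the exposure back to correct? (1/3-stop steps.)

f/14

Scene light: 1 1/3 stops darker.
ISO: 3200 → 4000 → 5000 — 2/3 stop raised (brighter).
Shutter speed: 1/5 → 1/4 → 0.3 → 0.4 → 0.5 — 1 1/3 stops slower (brighter).
Net so far: 2/3 stop brighter. Aperture: f/11 → f/13 → f/14.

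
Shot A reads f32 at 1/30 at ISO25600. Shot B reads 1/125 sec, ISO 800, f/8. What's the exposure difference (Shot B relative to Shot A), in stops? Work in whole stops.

Aperture: f/32 → f/22 → f/16 → f/11 → f/8 — 4 stops opened up (brighter).
Shutter speed: 1/30 → 1/60 → 1/125 — 2 stops faster (darker).
ISO: 25600 → 12800 → 6400 → 3200 → 1600 → 800 — 5 stops dropped (darker).
Net: +4 −2 −5 = −3 stops.

3 stops darker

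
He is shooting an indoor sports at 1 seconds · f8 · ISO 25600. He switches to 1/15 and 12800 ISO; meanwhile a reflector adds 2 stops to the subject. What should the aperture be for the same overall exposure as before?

Scene light: 2 stops brighter.
Shutter speed: 1 → 1/2 → 1/4 → 1/8 → 1/15 — 4 stops faster (darker).
ISO: 25600 → 12800 — 1 stop lower (darker).
Net so far: 3 stops darker. Aperture: f/8 → f/5.6 → f/4 → f/2.8.

f/2.8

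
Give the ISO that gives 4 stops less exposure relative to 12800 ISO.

ISO 800

ISO: 12800 → 6400 → 3200 → 1600 → 800 — 4 stops lower (darker).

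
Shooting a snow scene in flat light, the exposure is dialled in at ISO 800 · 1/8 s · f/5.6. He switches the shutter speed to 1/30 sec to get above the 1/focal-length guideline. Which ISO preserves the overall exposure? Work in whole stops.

Shutter speed: 1/8 → 1/15 → 1/30 — 2 stops shorter (darker).
Need 2 stops brighter from the ISO: 800 → 1600 → 3200.

ISO 3200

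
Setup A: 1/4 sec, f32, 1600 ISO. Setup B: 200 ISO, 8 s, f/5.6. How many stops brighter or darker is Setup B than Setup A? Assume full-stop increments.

7 stops brighter

Aperture: f/32 → f/22 → f/16 → f/11 → f/8 → f/5.6 — 5 stops wider (brighter).
Shutter speed: 1/4 → 1/2 → 1 → 2 → 4 → 8 — 5 stops longer (brighter).
ISO: 1600 → 800 → 400 → 200 — 3 stops lower (darker).
Net: +5 +5 −3 = +7 stops.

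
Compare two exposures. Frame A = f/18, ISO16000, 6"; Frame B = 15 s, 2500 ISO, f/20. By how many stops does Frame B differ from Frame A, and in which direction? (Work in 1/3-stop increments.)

Aperture: f/18 → f/20 — 1/3 stop stopped down (darker).
Shutter speed: 6 → 8 → 10 → 13 → 15 — 1 1/3 stops longer (brighter).
ISO: 16000 → 12800 → 10000 → 8000 → 6400 → 5000 → 4000 → 3200 → 2500 — 2 2/3 stops lower (darker).
Net: −1/3 +1 1/3 −2 2/3 = −1 2/3 stops.

1 2/3 stops darker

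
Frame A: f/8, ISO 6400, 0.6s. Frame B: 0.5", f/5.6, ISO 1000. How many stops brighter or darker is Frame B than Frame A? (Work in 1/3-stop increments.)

2 stops darker

Aperture: f/8 → f/7.1 → f/6.3 → f/5.6 — 1 stop wider (brighter).
Shutter speed: 0.6 → 0.5 — 1/3 stop faster (darker).
ISO: 6400 → 5000 → 4000 → 3200 → 2500 → 2000 → 1600 → 1250 → 1000 — 2 2/3 stops lower (darker).
Net: +1 −1/3 −2 2/3 = −2 stops.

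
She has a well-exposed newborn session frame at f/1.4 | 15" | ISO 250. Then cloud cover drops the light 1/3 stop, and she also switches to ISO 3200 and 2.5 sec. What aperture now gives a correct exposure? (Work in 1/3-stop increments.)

f/1.8

Scene light: 1/3 stop darker.
ISO: 250 → 320 → 400 → 500 → 640 → 800 → 1000 → 1250 → 1600 → 2000 → 2500 → 3200 — 3 2/3 stops higher (brighter).
Shutter speed: 15 → 13 → 10 → 8 → 6 → 5 → 4 → 3.2 → 2.5 — 2 2/3 stops faster (darker).
Net so far: 2/3 stop brighter. Aperture: f/1.4 → f/1.6 → f/1.8.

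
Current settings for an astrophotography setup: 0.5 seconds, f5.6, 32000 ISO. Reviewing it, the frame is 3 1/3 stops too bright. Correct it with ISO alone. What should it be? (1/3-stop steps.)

Overexposed by 3 1/3 stops → need 3 1/3 stops darker.
ISO: 32000 → 25600 → 20000 → 16000 → 12800 → 10000 → 8000 → 6400 → 5000 → 4000 → 3200.

ISO 3200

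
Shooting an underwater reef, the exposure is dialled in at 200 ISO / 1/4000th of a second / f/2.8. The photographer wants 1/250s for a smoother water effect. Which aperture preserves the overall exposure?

Shutter speed: 1/4000 → 1/2000 → 1/1000 → 1/500 → 1/250 — 4 stops longer (brighter).
Need 4 stops darker from the aperture: f/2.8 → f/4 → f/5.6 → f/8 → f/11.

f/11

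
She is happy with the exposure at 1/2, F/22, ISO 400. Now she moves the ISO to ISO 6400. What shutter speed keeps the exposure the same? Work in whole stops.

1/30s

ISO: 400 → 800 → 1600 → 3200 → 6400 — 4 stops raised (brighter).
Need 4 stops darker from the shutter speed: 1/2 → 1/4 → 1/8 → 1/15 → 1/30.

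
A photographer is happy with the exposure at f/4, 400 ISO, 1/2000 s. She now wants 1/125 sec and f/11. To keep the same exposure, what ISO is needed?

Shutter speed: 1/2000 → 1/1000 → 1/500 → 1/250 → 1/125 — 4 stops slower (brighter).
Aperture: f/4 → f/5.6 → f/8 → f/11 — 3 stops narrower (darker).
Net change so far: 1 stop brighter. Offset with the ISO: 400 → 200.

ISO 200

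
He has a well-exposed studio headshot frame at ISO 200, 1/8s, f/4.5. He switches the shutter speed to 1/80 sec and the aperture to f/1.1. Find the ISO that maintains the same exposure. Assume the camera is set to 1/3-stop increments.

ISO 125

Shutter speed: 1/8 → 1/10 → 1/13 → 1/15 → 1/20 → 1/25 → 1/30 → 1/40 → 1/50 → 1/60 → 1/80 — 3 1/3 stops faster (darker).
Aperture: f/4.5 → f/4 → f/3.5 → f/3.2 → f/2.8 → f/2.5 → f/2.2 → f/2 → f/1.8 → f/1.6 → f/1.4 → f/1.2 → f/1.1 — 4 stops opened up (brighter).
Net change so far: 2/3 stop brighter. Offset with the ISO: 200 → 160 → 125.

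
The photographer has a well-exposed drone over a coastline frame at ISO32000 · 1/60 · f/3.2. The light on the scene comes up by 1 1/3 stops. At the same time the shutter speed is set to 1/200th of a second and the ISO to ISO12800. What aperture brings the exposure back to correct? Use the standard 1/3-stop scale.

Scene light: 1 1/3 stops brighter.
Shutter speed: 1/60 → 1/80 → 1/100 → 1/125 → 1/160 → 1/200 — 1 2/3 stops shorter (darker).
ISO: 32000 → 25600 → 20000 → 16000 → 12800 — 1 1/3 stops lower (darker).
Net so far: 1 2/3 stops darker. Aperture: f/3.2 → f/2.8 → f/2.5 → f/2.2 → f/2 → f/1.8.

f/1.8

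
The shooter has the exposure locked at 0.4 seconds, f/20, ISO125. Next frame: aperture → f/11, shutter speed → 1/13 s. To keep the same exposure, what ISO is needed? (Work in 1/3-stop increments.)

Aperture: f/20 → f/18 → f/16 → f/14 → f/13 → f/11 — 1 2/3 stops wider (brighter).
Shutter speed: 0.4 → 0.3 → 1/4 → 1/5 → 1/6 → 1/8 → 1/10 → 1/13 — 2 1/3 stops shorter (darker).
Net change so far: 2/3 stop darker. Offset with the ISO: 125 → 160 → 200.

ISO 200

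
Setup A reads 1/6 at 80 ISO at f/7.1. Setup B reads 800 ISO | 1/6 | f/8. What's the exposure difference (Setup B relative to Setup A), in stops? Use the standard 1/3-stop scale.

Aperture: f/7.1 → f/8 — 1/3 stop narrower (darker).
Shutter speed: unchanged.
ISO: 80 → 100 → 125 → 160 → 200 → 250 → 320 → 400 → 500 → 640 → 800 — 3 1/3 stops raised (brighter).
Net: −1/3 +3 1/3 = +3 stops.

3 stops brighter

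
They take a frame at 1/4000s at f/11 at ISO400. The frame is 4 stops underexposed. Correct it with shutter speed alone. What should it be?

Underexposed by 4 stops → need 4 stops brighter.
Shutter speed: 1/4000 → 1/2000 → 1/1000 → 1/500 → 1/250.

1/250s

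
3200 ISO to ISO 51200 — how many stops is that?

4 stops

3200 → 6400 → 12800 → 25600 → 51200 — count the steps: 4 stops.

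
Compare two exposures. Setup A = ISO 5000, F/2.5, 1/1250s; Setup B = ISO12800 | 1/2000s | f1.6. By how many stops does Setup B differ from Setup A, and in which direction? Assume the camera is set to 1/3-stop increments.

Aperture: f/2.5 → f/2.2 → f/2 → f/1.8 → f/1.6 — 1 1/3 stops larger aperture (brighter).
Shutter speed: 1/1250 → 1/1600 → 1/2000 — 2/3 stop shorter (darker).
ISO: 5000 → 6400 → 8000 → 10000 → 12800 — 1 1/3 stops raised (brighter).
Net: +1 1/3 −2/3 +1 1/3 = +2 stops.

2 stops brighter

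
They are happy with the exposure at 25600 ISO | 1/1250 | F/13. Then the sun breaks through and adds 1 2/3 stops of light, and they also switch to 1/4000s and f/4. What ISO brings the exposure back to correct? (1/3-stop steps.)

ISO 2500

Scene light: 1 2/3 stops brighter.
Shutter speed: 1/1250 → 1/1600 → 1/2000 → 1/2500 → 1/3200 → 1/4000 — 1 2/3 stops faster (darker).
Aperture: f/13 → f/11 → f/10 → f/9 → f/8 → f/7.1 → f/6.3 → f/5.6 → f/5 → f/4.5 → f/4 — 3 1/3 stops wider (brighter).
Net so far: 3 1/3 stops brighter. ISO: 25600 → 20000 → 16000 → 12800 → 10000 → 8000 → 6400 → 5000 → 4000 → 3200 → 2500.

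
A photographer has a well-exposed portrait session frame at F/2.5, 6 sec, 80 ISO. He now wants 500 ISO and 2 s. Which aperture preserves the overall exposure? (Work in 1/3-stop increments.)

ISO: 80 → 100 → 125 → 160 → 200 → 250 → 320 → 400 → 500 — 2 2/3 stops raised (brighter).
Shutter speed: 6 → 5 → 4 → 3.2 → 2.5 → 2 — 1 2/3 stops faster (darker).
Net change so far: 1 stop brighter. Offset with the aperture: f/2.5 → f/2.8 → f/3.2 → f/3.5.

f/3.5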